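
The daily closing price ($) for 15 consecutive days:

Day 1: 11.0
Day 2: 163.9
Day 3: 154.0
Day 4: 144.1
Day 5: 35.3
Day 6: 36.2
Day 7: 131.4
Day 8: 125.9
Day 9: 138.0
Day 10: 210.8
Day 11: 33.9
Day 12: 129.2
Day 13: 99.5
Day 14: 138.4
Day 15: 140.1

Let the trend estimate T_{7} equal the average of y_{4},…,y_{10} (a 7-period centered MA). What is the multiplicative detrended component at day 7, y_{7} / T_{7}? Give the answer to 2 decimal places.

1.12

Trend T_7 = (144.1 + 35.3 + 36.2 + 131.4 + 125.9 + 138.0 + 210.8) / 7 = 821.7/7 = 117.3857
Ratio to trend: 131.4 / 117.3857 = 1.12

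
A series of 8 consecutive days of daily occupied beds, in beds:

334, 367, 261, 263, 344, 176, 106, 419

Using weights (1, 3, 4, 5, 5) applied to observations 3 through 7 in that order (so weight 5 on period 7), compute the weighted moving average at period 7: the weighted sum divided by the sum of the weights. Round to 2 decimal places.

Weighted sum: 1·261 + 3·263 + 4·344 + 5·176 + 5·106 = 261 + 789 + 1376 + 880 + 530 = 3836
Weight total: 1 + 3 + 4 + 5 + 5 = 18
WMA = 3836 / 18 = 213.11

213.11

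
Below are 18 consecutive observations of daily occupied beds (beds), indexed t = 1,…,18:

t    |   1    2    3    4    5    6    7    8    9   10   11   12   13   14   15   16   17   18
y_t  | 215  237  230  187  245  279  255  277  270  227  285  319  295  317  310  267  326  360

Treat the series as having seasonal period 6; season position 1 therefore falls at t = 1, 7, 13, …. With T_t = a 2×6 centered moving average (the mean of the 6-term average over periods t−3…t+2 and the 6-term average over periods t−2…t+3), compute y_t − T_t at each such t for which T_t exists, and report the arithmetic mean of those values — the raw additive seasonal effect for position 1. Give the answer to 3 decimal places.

-0.500

Season position 1 occurs at t = 7, 13 (where T_t is defined).
t=7: T_7 = 255.50000; y_7 − T_7 = 255 − 255.50000 = -0.50000
t=13: T_13 = 295.50000; y_13 − T_13 = 295 − 295.50000 = -0.50000
Mean deviation: (-0.50000 + -0.50000) / 2 = -0.500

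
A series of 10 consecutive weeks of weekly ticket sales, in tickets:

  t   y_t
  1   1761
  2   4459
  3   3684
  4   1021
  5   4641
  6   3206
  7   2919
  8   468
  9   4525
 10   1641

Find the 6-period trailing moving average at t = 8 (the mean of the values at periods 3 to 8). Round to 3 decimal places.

2656.500

Sum of periods 3–8: 3684 + 1021 + 4641 + 3206 + 2919 + 468 = 15939
Divide by 6: 15939 / 6 = 2656.500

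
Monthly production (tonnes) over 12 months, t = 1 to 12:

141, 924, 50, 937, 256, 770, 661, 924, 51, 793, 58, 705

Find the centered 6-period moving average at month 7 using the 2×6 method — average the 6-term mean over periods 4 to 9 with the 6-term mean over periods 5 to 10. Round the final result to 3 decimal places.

587.833

Sum over 4–9: 937 + 256 + 770 + 661 + 924 + 51 = 3599
Sum over 5–10: 256 + 770 + 661 + 924 + 51 + 793 = 3455
CMA at t=7 = (3599 + 3455) / (2·6) = 7054 / 12 = 587.833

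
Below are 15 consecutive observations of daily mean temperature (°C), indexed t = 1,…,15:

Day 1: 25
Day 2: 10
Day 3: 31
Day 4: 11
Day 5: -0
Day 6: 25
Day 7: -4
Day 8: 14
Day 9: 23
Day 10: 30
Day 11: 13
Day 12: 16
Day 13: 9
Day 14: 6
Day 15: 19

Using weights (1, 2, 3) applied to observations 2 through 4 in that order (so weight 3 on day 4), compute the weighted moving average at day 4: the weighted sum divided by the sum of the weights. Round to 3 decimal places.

17.500

Weighted sum: 1·10 + 2·31 + 3·11 = 10 + 62 + 33 = 105
Weight total: 1 + 2 + 3 = 6
WMA = 105 / 6 = 17.500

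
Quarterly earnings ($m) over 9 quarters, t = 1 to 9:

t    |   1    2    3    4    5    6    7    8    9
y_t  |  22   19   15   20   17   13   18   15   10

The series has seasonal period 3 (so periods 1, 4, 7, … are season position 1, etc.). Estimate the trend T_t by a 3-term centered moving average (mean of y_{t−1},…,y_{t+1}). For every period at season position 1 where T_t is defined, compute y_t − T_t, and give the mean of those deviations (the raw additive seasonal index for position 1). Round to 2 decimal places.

Season position 1 occurs at t = 4, 7 (where T_t is defined).
t=4: T_4 = 17.3333; y_4 − T_4 = 20 − 17.3333 = 2.6667
t=7: T_7 = 15.3333; y_7 − T_7 = 18 − 15.3333 = 2.6667
Mean deviation: (2.6667 + 2.6667) / 2 = 2.67

2.67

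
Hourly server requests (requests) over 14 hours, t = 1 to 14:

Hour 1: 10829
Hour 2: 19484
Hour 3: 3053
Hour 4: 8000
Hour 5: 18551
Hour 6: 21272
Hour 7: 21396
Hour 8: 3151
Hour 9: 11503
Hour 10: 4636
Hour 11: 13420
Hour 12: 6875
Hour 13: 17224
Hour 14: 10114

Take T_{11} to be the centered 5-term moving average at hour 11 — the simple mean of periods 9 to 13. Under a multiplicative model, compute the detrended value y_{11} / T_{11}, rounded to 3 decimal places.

Trend T_11 = (11503 + 4636 + 13420 + 6875 + 17224) / 5 = 53658/5 = 10731.60000
Ratio to trend: 13420 / 10731.60000 = 1.251

1.251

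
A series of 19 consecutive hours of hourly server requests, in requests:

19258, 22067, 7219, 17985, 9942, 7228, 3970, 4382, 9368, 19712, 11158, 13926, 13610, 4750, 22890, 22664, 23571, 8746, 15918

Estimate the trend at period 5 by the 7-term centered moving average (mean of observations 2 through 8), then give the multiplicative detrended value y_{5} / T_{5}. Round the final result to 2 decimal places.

Trend T_5 = (22067 + 7219 + 17985 + 9942 + 7228 + 3970 + 4382) / 7 = 72793/7 = 10399.0000
Ratio to trend: 9942 / 10399.0000 = 0.96

0.96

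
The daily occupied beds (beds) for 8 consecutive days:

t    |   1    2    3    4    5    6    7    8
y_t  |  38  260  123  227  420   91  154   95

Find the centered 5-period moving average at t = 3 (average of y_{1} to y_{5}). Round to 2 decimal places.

Sum of periods 1–5: 38 + 260 + 123 + 227 + 420 = 1068
Divide by 5: 1068 / 5 = 213.60

213.60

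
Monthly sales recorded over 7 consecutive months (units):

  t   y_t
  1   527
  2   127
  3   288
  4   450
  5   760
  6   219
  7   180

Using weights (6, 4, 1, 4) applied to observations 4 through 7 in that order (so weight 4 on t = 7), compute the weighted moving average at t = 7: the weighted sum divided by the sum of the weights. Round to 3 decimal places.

445.267

Weighted sum: 6·450 + 4·760 + 1·219 + 4·180 = 2700 + 3040 + 219 + 720 = 6679
Weight total: 6 + 4 + 1 + 4 = 15
WMA = 6679 / 15 = 445.267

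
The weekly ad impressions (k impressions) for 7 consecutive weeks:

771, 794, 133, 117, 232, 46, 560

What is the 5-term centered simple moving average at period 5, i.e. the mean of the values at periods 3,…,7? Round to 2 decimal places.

217.60

Sum of periods 3–7: 133 + 117 + 232 + 46 + 560 = 1088
Divide by 5: 1088 / 5 = 217.60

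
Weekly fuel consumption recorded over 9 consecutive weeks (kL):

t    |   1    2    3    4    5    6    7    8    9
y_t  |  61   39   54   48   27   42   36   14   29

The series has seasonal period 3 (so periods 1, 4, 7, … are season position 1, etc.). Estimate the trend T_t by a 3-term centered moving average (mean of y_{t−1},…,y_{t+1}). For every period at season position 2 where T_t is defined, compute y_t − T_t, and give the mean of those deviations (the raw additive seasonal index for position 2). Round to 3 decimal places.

-12.222

Season position 2 occurs at t = 2, 5, 8 (where T_t is defined).
t=2: T_2 = 51.33333; y_2 − T_2 = 39 − 51.33333 = -12.33333
t=5: T_5 = 39.00000; y_5 − T_5 = 27 − 39.00000 = -12.00000
t=8: T_8 = 26.33333; y_8 − T_8 = 14 − 26.33333 = -12.33333
Mean deviation: (-12.33333 + -12.00000 + -12.33333) / 3 = -12.222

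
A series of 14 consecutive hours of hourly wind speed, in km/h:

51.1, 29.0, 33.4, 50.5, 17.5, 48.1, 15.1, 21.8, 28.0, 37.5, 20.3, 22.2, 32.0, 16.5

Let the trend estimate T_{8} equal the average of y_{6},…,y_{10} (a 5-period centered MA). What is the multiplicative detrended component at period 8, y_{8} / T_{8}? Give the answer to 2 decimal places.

0.72

Trend T_8 = (48.1 + 15.1 + 21.8 + 28.0 + 37.5) / 5 = 150.5/5 = 30.1000
Ratio to trend: 21.8 / 30.1000 = 0.72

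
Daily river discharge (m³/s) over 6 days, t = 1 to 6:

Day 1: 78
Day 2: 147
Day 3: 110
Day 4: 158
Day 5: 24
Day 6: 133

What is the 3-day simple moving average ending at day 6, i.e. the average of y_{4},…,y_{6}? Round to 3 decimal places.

Sum of periods 4–6: 158 + 24 + 133 = 315
Divide by 3: 315 / 3 = 105.000

105.000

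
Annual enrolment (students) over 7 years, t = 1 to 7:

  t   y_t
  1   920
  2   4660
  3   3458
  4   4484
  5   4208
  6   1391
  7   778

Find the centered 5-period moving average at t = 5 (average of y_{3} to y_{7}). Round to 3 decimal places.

Sum of periods 3–7: 3458 + 4484 + 4208 + 1391 + 778 = 14319
Divide by 5: 14319 / 5 = 2863.800

2863.800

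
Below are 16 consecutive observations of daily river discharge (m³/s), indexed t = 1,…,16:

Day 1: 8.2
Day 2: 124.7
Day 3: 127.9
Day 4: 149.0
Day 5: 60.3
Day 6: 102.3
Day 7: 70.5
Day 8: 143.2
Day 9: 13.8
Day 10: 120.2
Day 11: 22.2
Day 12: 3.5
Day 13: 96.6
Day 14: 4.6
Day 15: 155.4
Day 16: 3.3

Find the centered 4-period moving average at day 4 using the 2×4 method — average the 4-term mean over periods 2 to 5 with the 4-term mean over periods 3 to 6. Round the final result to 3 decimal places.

112.675

Sum over 2–5: 124.7 + 127.9 + 149.0 + 60.3 = 461.9
Sum over 3–6: 127.9 + 149.0 + 60.3 + 102.3 = 439.5
CMA at t=4 = (461.9 + 439.5) / (2·4) = 901.4 / 8 = 112.675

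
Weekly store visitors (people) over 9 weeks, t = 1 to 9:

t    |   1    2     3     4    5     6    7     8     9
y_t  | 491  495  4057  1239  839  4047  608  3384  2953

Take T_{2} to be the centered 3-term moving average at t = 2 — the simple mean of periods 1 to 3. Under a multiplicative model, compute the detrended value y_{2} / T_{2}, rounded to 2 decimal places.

Trend T_2 = (491 + 495 + 4057) / 3 = 5043/3 = 1681.0000
Ratio to trend: 495 / 1681.0000 = 0.29

0.29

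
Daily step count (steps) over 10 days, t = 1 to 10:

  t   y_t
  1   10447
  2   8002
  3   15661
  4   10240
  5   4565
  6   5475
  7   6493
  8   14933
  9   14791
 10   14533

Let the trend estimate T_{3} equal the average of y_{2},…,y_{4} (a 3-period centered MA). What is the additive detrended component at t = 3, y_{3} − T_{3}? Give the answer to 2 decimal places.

4360.00

Trend T_3 = (8002 + 15661 + 10240) / 3 = 33903/3 = 11301.0000
Detrended value: 15661 − 11301.0000 = 4360.00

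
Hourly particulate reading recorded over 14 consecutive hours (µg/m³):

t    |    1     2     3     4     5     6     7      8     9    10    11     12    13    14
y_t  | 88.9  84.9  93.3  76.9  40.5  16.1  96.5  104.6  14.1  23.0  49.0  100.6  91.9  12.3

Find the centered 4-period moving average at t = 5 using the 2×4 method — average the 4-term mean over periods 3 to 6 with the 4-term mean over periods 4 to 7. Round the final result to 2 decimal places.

57.10

Sum over 3–6: 93.3 + 76.9 + 40.5 + 16.1 = 226.8
Sum over 4–7: 76.9 + 40.5 + 16.1 + 96.5 = 230.0
CMA at t=5 = (226.8 + 230.0) / (2·4) = 456.8 / 8 = 57.10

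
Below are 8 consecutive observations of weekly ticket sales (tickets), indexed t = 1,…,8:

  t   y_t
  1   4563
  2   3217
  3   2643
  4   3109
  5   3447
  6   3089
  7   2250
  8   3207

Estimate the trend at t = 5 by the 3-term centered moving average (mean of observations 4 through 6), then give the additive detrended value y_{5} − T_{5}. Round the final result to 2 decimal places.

Trend T_5 = (3109 + 3447 + 3089) / 3 = 9645/3 = 3215.0000
Detrended value: 3447 − 3215.0000 = 232.00

232.00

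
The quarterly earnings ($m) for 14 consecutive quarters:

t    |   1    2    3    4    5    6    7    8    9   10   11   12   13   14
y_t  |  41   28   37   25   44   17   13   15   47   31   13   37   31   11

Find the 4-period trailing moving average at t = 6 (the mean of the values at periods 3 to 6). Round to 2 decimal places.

Sum of periods 3–6: 37 + 25 + 44 + 17 = 123
Divide by 4: 123 / 4 = 30.75

30.75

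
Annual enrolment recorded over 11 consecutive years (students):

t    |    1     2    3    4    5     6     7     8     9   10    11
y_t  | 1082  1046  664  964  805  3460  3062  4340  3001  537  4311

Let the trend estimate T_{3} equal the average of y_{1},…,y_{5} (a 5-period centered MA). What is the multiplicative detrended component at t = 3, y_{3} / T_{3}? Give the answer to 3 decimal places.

Trend T_3 = (1082 + 1046 + 664 + 964 + 805) / 5 = 4561/5 = 912.20000
Ratio to trend: 664 / 912.20000 = 0.728

0.728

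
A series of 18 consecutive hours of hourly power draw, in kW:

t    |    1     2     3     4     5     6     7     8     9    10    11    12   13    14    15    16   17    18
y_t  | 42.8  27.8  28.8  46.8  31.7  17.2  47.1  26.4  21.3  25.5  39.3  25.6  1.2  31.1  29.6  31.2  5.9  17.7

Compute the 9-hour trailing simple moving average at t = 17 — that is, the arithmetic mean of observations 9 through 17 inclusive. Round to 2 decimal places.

Sum of periods 9–17: 21.3 + 25.5 + 39.3 + 25.6 + 1.2 + 31.1 + 29.6 + 31.2 + 5.9 = 210.7
Divide by 9: 210.7 / 9 = 23.41

23.41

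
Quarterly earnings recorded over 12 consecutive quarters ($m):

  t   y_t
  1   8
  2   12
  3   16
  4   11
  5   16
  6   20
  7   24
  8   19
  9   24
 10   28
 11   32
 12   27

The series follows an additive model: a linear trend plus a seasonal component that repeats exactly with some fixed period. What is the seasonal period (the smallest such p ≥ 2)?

First differences y_{t+1} − y_t: 4, 4, -5, 5, 4, 4, -5, 5, 4, 4, …
The difference pattern repeats every 4 terms and not for any smaller step, so p = 4.

4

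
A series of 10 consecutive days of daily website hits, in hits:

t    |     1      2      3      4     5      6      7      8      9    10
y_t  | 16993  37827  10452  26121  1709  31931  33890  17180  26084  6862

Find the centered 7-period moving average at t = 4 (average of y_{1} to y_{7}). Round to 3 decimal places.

22703.286

Sum of periods 1–7: 16993 + 37827 + 10452 + 26121 + 1709 + 31931 + 33890 = 158923
Divide by 7: 158923 / 7 = 22703.286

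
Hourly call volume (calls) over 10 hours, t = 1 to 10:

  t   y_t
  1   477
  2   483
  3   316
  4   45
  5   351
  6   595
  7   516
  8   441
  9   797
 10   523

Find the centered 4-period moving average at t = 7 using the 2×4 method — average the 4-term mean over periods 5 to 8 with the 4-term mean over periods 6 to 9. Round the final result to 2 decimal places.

531.50

Sum over 5–8: 351 + 595 + 516 + 441 = 1903
Sum over 6–9: 595 + 516 + 441 + 797 = 2349
CMA at t=7 = (1903 + 2349) / (2·4) = 4252 / 8 = 531.50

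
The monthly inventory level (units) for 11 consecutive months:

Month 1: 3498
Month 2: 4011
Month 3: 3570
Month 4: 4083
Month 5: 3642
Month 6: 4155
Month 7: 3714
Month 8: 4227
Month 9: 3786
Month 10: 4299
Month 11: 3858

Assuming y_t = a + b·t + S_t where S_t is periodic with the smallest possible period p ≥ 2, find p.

2

First differences y_{t+1} − y_t: 513, -441, 513, -441, 513, -441, …
The difference pattern repeats every 2 terms and not for any smaller step, so p = 2.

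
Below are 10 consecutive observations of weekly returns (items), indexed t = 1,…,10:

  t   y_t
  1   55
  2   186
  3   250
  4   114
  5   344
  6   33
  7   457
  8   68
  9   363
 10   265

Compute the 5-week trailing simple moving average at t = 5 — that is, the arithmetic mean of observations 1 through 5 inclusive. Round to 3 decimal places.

Sum of periods 1–5: 55 + 186 + 250 + 114 + 344 = 949
Divide by 5: 949 / 5 = 189.800

189.800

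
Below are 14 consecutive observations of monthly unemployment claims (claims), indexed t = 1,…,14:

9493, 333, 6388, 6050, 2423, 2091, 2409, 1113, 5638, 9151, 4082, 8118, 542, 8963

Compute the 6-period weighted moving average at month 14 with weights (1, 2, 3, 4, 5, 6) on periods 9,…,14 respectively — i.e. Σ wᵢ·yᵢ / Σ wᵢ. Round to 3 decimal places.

Weighted sum: 1·5638 + 2·9151 + 3·4082 + 4·8118 + 5·542 + 6·8963 = 5638 + 18302 + 12246 + 32472 + 2710 + 53778 = 125146
Weight total: 1 + 2 + 3 + 4 + 5 + 6 = 21
WMA = 125146 / 21 = 5959.333

5959.333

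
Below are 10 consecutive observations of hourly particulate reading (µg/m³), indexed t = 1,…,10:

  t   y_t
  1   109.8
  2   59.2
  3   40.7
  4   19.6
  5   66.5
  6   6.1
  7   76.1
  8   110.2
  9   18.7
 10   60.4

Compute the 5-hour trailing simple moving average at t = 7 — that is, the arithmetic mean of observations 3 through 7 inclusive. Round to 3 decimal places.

41.800

Sum of periods 3–7: 40.7 + 19.6 + 66.5 + 6.1 + 76.1 = 209.0
Divide by 5: 209.0 / 5 = 41.800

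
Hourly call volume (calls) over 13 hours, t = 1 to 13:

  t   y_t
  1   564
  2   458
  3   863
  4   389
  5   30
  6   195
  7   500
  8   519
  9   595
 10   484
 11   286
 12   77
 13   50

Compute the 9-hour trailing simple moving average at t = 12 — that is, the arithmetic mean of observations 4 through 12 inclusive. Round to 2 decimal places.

341.67

Sum of periods 4–12: 389 + 30 + 195 + 500 + 519 + 595 + 484 + 286 + 77 = 3075
Divide by 9: 3075 / 9 = 341.67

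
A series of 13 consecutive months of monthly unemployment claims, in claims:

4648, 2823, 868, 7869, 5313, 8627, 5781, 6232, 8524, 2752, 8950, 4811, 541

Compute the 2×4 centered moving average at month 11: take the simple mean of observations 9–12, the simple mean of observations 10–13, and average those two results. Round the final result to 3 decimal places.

5261.375

Sum over 9–12: 8524 + 2752 + 8950 + 4811 = 25037
Sum over 10–13: 2752 + 8950 + 4811 + 541 = 17054
CMA at t=11 = (25037 + 17054) / (2·4) = 42091 / 8 = 5261.375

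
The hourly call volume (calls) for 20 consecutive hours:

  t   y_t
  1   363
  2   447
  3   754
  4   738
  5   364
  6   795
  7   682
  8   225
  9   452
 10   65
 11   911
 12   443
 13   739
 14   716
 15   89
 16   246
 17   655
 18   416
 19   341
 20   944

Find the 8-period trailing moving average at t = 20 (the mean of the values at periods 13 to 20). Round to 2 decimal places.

518.25

Sum of periods 13–20: 739 + 716 + 89 + 246 + 655 + 416 + 341 + 944 = 4146
Divide by 8: 4146 / 8 = 518.25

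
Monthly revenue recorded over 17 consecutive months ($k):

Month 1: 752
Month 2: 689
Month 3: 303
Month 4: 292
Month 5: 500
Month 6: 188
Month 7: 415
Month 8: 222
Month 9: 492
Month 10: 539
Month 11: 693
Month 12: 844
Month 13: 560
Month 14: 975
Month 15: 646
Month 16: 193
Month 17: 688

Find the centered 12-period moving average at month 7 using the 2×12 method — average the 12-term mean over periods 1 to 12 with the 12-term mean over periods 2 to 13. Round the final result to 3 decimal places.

486.083

Sum over 1–12: 752 + 689 + 303 + 292 + 500 + 188 + 415 + 222 + 492 + 539 + 693 + 844 = 5929
Sum over 2–13: 689 + 303 + 292 + 500 + 188 + 415 + 222 + 492 + 539 + 693 + 844 + 560 = 5737
CMA at t=7 = (5929 + 5737) / (2·12) = 11666 / 24 = 486.083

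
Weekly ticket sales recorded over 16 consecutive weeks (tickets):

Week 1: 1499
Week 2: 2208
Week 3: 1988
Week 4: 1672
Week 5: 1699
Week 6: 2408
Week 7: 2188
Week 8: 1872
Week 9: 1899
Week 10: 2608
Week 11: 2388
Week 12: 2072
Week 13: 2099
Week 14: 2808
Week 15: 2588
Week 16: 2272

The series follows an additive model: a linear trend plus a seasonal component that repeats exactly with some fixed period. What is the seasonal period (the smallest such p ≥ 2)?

First differences y_{t+1} − y_t: 709, -220, -316, 27, 709, -220, -316, 27, 709, -220, …
The difference pattern repeats every 4 terms and not for any smaller step, so p = 4.

4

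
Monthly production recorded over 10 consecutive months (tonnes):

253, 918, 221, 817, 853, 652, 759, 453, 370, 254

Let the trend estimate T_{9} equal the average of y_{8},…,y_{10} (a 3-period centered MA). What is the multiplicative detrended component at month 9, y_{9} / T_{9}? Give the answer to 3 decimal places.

Trend T_9 = (453 + 370 + 254) / 3 = 1077/3 = 359.00000
Ratio to trend: 370 / 359.00000 = 1.031

1.031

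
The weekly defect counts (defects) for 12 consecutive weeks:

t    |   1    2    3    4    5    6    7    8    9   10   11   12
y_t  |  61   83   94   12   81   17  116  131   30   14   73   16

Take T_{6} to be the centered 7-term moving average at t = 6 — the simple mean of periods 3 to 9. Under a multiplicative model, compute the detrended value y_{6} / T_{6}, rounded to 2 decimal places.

0.25

Trend T_6 = (94 + 12 + 81 + 17 + 116 + 131 + 30) / 7 = 481/7 = 68.7143
Ratio to trend: 17 / 68.7143 = 0.25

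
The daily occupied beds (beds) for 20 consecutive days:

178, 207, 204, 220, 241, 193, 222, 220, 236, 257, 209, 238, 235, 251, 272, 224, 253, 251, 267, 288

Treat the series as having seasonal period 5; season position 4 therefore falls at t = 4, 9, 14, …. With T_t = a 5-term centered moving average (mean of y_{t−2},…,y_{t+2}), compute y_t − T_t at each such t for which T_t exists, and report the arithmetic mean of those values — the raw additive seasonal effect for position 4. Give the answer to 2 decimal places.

7.07

Season position 4 occurs at t = 4, 9, 14 (where T_t is defined).
t=4: T_4 = 213.0000; y_4 − T_4 = 220 − 213.0000 = 7.0000
t=9: T_9 = 228.8000; y_9 − T_9 = 236 − 228.8000 = 7.2000
t=14: T_14 = 244.0000; y_14 − T_14 = 251 − 244.0000 = 7.0000
Mean deviation: (7.0000 + 7.2000 + 7.0000) / 3 = 7.07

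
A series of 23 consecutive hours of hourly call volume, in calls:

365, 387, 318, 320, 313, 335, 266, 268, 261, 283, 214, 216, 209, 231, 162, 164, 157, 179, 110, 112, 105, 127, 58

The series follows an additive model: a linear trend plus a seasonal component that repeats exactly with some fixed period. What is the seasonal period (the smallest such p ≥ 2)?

4

First differences y_{t+1} − y_t: 22, -69, 2, -7, 22, -69, 2, -7, 22, -69, …
The difference pattern repeats every 4 terms and not for any smaller step, so p = 4.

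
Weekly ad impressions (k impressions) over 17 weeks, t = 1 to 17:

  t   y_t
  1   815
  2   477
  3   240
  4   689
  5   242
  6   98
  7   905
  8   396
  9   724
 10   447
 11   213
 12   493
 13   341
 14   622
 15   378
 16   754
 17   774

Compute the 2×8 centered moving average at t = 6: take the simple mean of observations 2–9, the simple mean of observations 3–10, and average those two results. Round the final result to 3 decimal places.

Sum over 2–9: 477 + 240 + 689 + 242 + 98 + 905 + 396 + 724 = 3771
Sum over 3–10: 240 + 689 + 242 + 98 + 905 + 396 + 724 + 447 = 3741
CMA at t=6 = (3771 + 3741) / (2·8) = 7512 / 16 = 469.500

469.500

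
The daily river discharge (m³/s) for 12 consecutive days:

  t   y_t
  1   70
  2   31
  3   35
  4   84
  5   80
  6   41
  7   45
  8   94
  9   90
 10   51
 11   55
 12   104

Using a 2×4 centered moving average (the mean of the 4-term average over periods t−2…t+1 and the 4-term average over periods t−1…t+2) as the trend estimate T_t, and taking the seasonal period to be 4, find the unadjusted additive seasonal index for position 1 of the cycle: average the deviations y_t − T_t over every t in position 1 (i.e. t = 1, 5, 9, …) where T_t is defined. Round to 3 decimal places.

Season position 1 occurs at t = 5, 9 (where T_t is defined).
t=5: T_5 = 61.25000; y_5 − T_5 = 80 − 61.25000 = 18.75000
t=9: T_9 = 71.25000; y_9 − T_9 = 90 − 71.25000 = 18.75000
Mean deviation: (18.75000 + 18.75000) / 2 = 18.750

18.750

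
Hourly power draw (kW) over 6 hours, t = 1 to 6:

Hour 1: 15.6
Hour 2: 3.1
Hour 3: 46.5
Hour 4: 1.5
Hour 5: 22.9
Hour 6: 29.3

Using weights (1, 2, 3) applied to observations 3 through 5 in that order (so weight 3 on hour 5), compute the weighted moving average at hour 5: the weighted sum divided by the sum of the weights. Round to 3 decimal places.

Weighted sum: 1·46.5 + 2·1.5 + 3·22.9 = 46.5 + 3.0 + 68.7 = 118.2
Weight total: 1 + 2 + 3 = 6
WMA = 118.2 / 6 = 19.700

19.700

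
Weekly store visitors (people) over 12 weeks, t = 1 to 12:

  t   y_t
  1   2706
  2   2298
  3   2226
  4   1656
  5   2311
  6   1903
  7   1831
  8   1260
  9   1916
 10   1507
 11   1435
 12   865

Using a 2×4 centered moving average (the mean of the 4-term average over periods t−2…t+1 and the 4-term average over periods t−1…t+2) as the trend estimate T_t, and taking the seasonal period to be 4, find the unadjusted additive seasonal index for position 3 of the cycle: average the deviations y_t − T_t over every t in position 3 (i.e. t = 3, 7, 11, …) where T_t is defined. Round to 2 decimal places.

54.00

Season position 3 occurs at t = 3, 7 (where T_t is defined).
t=3: T_3 = 2172.1250; y_3 − T_3 = 2226 − 2172.1250 = 53.8750
t=7: T_7 = 1776.8750; y_7 − T_7 = 1831 − 1776.8750 = 54.1250
Mean deviation: (53.8750 + 54.1250) / 2 = 54.00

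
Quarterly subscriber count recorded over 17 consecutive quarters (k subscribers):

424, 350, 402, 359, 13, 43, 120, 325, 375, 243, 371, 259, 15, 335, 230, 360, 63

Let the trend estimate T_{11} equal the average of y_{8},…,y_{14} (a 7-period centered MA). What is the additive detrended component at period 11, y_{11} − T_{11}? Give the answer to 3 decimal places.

96.286

Trend T_11 = (325 + 375 + 243 + 371 + 259 + 15 + 335) / 7 = 1923/7 = 274.71429
Detrended value: 371 − 274.71429 = 96.286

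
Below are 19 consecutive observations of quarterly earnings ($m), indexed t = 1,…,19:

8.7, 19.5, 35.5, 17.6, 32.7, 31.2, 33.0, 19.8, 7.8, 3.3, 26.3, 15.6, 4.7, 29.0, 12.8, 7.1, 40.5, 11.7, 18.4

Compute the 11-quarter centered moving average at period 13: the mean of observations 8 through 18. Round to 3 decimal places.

Sum of periods 8–18: 19.8 + 7.8 + 3.3 + 26.3 + 15.6 + 4.7 + 29.0 + 12.8 + 7.1 + 40.5 + 11.7 = 178.6
Divide by 11: 178.6 / 11 = 16.236

16.236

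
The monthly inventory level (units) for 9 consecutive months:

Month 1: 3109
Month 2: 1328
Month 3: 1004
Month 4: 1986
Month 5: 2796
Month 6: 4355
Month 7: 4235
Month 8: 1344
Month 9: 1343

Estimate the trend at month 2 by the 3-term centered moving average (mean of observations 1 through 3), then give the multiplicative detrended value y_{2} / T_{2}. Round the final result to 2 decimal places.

Trend T_2 = (3109 + 1328 + 1004) / 3 = 5441/3 = 1813.6667
Ratio to trend: 1328 / 1813.6667 = 0.73

0.73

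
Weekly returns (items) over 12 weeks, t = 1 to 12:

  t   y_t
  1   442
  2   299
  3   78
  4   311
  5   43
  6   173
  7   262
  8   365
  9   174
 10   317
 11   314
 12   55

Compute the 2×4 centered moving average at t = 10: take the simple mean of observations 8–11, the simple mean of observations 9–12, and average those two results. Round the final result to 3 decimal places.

Sum over 8–11: 365 + 174 + 317 + 314 = 1170
Sum over 9–12: 174 + 317 + 314 + 55 = 860
CMA at t=10 = (1170 + 860) / (2·4) = 2030 / 8 = 253.750

253.750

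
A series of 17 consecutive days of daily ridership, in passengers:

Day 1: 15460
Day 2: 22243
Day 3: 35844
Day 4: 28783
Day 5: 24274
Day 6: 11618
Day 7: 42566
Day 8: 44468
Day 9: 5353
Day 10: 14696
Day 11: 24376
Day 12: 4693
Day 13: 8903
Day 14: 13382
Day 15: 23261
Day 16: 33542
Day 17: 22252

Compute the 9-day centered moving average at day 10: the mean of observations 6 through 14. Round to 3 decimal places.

Sum of periods 6–14: 11618 + 42566 + 44468 + 5353 + 14696 + 24376 + 4693 + 8903 + 13382 = 170055
Divide by 9: 170055 / 9 = 18895.000

18895.000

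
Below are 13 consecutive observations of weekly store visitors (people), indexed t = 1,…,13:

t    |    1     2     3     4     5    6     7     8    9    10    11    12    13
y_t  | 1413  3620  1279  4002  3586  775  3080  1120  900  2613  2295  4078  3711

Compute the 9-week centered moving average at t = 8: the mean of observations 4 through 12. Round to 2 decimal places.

2494.33

Sum of periods 4–12: 4002 + 3586 + 775 + 3080 + 1120 + 900 + 2613 + 2295 + 4078 = 22449
Divide by 9: 22449 / 9 = 2494.33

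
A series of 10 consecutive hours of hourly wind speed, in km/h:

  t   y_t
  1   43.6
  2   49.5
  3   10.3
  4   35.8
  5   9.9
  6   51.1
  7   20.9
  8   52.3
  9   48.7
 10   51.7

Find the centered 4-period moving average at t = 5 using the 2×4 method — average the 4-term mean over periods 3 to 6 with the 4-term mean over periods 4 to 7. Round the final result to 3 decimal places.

Sum over 3–6: 10.3 + 35.8 + 9.9 + 51.1 = 107.1
Sum over 4–7: 35.8 + 9.9 + 51.1 + 20.9 = 117.7
CMA at t=5 = (107.1 + 117.7) / (2·4) = 224.8 / 8 = 28.100

28.100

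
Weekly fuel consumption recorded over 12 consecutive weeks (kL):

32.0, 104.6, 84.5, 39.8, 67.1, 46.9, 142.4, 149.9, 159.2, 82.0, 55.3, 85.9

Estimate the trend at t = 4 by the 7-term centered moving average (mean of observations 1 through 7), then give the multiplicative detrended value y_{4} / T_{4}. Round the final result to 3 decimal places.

Trend T_4 = (32.0 + 104.6 + 84.5 + 39.8 + 67.1 + 46.9 + 142.4) / 7 = 517.3/7 = 73.90000
Ratio to trend: 39.8 / 73.90000 = 0.539

0.539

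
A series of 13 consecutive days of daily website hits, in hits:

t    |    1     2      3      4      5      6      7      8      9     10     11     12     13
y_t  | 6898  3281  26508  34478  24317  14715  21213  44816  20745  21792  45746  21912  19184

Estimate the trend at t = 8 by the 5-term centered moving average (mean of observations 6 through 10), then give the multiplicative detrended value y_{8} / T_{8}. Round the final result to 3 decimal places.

Trend T_8 = (14715 + 21213 + 44816 + 20745 + 21792) / 5 = 123281/5 = 24656.20000
Ratio to trend: 44816 / 24656.20000 = 1.818

1.818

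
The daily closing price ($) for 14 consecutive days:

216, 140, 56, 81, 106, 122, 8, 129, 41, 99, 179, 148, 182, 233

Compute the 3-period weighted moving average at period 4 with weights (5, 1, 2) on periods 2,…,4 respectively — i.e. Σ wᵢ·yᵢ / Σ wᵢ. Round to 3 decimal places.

114.750

Weighted sum: 5·140 + 1·56 + 2·81 = 700 + 56 + 162 = 918
Weight total: 5 + 1 + 2 = 8
WMA = 918 / 8 = 114.750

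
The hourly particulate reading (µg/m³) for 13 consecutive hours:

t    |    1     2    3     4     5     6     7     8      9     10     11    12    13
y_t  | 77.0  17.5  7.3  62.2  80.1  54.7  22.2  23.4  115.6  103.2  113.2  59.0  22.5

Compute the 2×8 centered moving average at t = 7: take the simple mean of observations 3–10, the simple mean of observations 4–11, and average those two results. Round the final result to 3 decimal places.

Sum over 3–10: 7.3 + 62.2 + 80.1 + 54.7 + 22.2 + 23.4 + 115.6 + 103.2 = 468.7
Sum over 4–11: 62.2 + 80.1 + 54.7 + 22.2 + 23.4 + 115.6 + 103.2 + 113.2 = 574.6
CMA at t=7 = (468.7 + 574.6) / (2·8) = 1043.3 / 16 = 65.206

65.206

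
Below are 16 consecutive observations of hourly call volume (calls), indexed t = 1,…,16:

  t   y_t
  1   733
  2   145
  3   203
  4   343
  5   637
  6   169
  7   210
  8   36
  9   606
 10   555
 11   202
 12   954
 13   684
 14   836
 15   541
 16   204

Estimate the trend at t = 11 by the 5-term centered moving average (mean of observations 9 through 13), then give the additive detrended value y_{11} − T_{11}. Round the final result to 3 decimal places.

Trend T_11 = (606 + 555 + 202 + 954 + 684) / 5 = 3001/5 = 600.20000
Detrended value: 202 − 600.20000 = -398.200

-398.200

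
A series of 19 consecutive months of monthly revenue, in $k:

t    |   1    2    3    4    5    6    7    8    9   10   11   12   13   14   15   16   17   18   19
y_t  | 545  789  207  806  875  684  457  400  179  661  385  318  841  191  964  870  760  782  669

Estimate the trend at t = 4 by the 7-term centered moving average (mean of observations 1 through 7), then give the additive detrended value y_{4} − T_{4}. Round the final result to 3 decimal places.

Trend T_4 = (545 + 789 + 207 + 806 + 875 + 684 + 457) / 7 = 4363/7 = 623.28571
Detrended value: 806 − 623.28571 = 182.714

182.714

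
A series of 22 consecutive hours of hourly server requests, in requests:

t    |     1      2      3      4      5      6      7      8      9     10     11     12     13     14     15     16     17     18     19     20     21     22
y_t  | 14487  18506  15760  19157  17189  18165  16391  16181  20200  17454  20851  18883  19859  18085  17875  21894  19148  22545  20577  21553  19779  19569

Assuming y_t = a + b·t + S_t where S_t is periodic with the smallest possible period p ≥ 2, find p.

7

First differences y_{t+1} − y_t: 4019, -2746, 3397, -1968, 976, -1774, -210, 4019, -2746, 3397, -1968, 976, -1774, -210, 4019, -2746, …
The difference pattern repeats every 7 terms and not for any smaller step, so p = 7.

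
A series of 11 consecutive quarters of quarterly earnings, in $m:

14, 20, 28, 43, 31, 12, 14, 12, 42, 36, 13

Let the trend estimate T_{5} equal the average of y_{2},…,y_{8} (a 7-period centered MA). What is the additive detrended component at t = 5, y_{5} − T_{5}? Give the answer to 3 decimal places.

8.143

Trend T_5 = (20 + 28 + 43 + 31 + 12 + 14 + 12) / 7 = 160/7 = 22.85714
Detrended value: 31 − 22.85714 = 8.143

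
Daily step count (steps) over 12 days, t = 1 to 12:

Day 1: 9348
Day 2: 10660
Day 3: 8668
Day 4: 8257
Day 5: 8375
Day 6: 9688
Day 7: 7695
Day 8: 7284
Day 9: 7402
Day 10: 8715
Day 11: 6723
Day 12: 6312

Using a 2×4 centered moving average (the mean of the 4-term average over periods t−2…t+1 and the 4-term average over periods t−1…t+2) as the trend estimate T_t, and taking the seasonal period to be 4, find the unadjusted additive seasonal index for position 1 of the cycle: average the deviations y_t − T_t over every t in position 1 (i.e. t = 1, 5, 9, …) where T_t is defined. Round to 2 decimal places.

-250.44

Season position 1 occurs at t = 5, 9 (where T_t is defined).
t=5: T_5 = 8625.3750; y_5 − T_5 = 8375 − 8625.3750 = -250.3750
t=9: T_9 = 7652.5000; y_9 − T_9 = 7402 − 7652.5000 = -250.5000
Mean deviation: (-250.3750 + -250.5000) / 2 = -250.44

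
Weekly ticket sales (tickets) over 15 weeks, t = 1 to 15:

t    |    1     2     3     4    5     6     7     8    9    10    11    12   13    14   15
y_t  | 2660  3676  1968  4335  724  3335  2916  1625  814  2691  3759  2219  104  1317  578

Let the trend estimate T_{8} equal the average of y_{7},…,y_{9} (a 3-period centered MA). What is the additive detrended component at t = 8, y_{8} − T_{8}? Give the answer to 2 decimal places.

-160.00

Trend T_8 = (2916 + 1625 + 814) / 3 = 5355/3 = 1785.0000
Detrended value: 1625 − 1785.0000 = -160.00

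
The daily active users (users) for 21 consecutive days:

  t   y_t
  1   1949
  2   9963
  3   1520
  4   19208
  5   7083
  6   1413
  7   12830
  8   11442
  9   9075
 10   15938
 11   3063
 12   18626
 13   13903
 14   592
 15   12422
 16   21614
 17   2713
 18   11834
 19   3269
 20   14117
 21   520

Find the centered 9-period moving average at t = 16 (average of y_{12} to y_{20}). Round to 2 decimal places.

Sum of periods 12–20: 18626 + 13903 + 592 + 12422 + 21614 + 2713 + 11834 + 3269 + 14117 = 99090
Divide by 9: 99090 / 9 = 11010.00

11010.00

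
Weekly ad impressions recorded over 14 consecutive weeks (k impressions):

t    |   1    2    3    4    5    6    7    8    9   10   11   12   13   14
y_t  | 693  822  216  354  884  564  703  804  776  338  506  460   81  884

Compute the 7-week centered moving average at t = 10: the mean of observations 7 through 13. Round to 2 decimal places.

Sum of periods 7–13: 703 + 804 + 776 + 338 + 506 + 460 + 81 = 3668
Divide by 7: 3668 / 7 = 524.00

524.00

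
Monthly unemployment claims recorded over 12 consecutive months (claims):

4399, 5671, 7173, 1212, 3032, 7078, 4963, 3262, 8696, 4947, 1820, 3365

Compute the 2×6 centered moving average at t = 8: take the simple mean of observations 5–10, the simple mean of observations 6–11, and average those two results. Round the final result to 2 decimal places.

5228.67

Sum over 5–10: 3032 + 7078 + 4963 + 3262 + 8696 + 4947 = 31978
Sum over 6–11: 7078 + 4963 + 3262 + 8696 + 4947 + 1820 = 30766
CMA at t=8 = (31978 + 30766) / (2·6) = 62744 / 12 = 5228.67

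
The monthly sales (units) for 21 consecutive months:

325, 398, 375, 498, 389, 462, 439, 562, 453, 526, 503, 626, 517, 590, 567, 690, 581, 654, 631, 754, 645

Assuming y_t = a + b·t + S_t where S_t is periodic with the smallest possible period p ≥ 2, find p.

4

First differences y_{t+1} − y_t: 73, -23, 123, -109, 73, -23, 123, -109, 73, -23, …
The difference pattern repeats every 4 terms and not for any smaller step, so p = 4.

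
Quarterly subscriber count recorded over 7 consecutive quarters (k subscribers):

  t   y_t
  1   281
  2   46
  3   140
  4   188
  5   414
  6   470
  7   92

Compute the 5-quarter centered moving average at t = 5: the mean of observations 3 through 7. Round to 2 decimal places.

Sum of periods 3–7: 140 + 188 + 414 + 470 + 92 = 1304
Divide by 5: 1304 / 5 = 260.80

260.80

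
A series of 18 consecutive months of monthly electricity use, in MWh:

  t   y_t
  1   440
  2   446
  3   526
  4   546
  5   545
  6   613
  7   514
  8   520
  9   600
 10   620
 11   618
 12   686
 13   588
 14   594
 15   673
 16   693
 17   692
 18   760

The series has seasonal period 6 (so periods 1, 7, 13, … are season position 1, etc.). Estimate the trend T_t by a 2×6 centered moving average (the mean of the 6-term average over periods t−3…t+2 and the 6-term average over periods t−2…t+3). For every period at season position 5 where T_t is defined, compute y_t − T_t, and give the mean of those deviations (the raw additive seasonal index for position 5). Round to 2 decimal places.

6.83

Season position 5 occurs at t = 5, 11 (where T_t is defined).
t=5: T_5 = 537.8333; y_5 − T_5 = 545 − 537.8333 = 7.1667
t=11: T_11 = 611.5000; y_11 − T_11 = 618 − 611.5000 = 6.5000
Mean deviation: (7.1667 + 6.5000) / 2 = 6.83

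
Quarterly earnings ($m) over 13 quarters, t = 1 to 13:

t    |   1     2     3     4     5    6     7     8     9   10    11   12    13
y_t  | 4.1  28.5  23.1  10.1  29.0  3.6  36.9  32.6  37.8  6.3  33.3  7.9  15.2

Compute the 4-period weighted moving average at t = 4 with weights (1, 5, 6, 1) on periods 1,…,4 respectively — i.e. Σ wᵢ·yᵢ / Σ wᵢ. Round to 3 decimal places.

22.715

Weighted sum: 1·4.1 + 5·28.5 + 6·23.1 + 1·10.1 = 4.1 + 142.5 + 138.6 + 10.1 = 295.3
Weight total: 1 + 5 + 6 + 1 = 13
WMA = 295.3 / 13 = 22.715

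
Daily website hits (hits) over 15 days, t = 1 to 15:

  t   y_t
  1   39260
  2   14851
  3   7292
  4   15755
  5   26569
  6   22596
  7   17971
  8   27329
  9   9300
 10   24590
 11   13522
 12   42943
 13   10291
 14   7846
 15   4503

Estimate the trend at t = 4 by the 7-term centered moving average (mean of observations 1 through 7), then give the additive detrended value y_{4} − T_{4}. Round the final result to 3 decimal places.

-4858.429

Trend T_4 = (39260 + 14851 + 7292 + 15755 + 26569 + 22596 + 17971) / 7 = 144294/7 = 20613.42857
Detrended value: 15755 − 20613.42857 = -4858.429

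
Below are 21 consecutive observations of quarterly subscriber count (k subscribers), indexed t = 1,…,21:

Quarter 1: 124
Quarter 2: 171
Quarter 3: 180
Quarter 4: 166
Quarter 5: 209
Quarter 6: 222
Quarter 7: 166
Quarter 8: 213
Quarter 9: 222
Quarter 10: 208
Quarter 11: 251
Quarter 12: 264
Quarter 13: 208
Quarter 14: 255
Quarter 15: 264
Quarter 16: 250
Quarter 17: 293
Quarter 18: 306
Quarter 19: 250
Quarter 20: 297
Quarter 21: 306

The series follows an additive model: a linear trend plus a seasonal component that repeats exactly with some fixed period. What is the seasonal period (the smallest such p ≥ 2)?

First differences y_{t+1} − y_t: 47, 9, -14, 43, 13, -56, 47, 9, -14, 43, 13, -56, 47, 9, …
The difference pattern repeats every 6 terms and not for any smaller step, so p = 6.

6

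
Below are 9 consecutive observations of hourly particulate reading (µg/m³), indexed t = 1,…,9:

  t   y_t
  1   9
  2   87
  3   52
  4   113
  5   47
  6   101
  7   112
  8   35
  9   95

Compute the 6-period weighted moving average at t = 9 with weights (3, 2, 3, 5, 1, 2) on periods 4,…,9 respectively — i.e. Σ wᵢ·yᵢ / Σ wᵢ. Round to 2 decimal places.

Weighted sum: 3·113 + 2·47 + 3·101 + 5·112 + 1·35 + 2·95 = 339 + 94 + 303 + 560 + 35 + 190 = 1521
Weight total: 3 + 2 + 3 + 5 + 1 + 2 = 16
WMA = 1521 / 16 = 95.06

95.06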